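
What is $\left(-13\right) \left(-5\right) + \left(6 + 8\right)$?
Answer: $79$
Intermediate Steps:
$\left(-13\right) \left(-5\right) + \left(6 + 8\right) = 65 + 14 = 79$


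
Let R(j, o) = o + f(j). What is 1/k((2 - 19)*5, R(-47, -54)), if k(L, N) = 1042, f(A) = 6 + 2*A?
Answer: 1/1042 ≈ 0.00095969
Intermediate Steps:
R(j, o) = 6 + o + 2*j (R(j, o) = o + (6 + 2*j) = 6 + o + 2*j)
1/k((2 - 19)*5, R(-47, -54)) = 1/1042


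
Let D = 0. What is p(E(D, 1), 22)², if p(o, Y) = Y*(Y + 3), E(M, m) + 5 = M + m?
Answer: 302500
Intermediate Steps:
E(M, m) = -5 + M + m (E(M, m) = -5 + (M + m) = -5 + M + m)
p(o, Y) = Y*(3 + Y)
p(E(D, 1), 22)² = (22*(3 + 22))² = (22*25)² = 550² = 302500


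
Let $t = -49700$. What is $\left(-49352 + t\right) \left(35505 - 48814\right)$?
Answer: $1318283068$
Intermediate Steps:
$\left(-49352 + t\right) \left(35505 - 48814\right) = \left(-49352 - 49700\right) \left(35505 - 48814\right) = \left(-99052\right) \left(-13309\right) = 1318283068$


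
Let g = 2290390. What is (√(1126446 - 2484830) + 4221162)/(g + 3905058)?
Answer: 2110581/3097724 + I*√84899/1548862 ≈ 0.68133 + 0.00018812*I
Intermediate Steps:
(√(1126446 - 2484830) + 4221162)/(g + 3905058) = (√(1126446 - 2484830) + 4221162)/(2290390 + 3905058) = (√(-1358384) + 4221162)/6195448 = (4*I*√84899 + 4221162)*(1/6195448) = (4221162 + 4*I*√84899)*(1/6195448) = 2110581/3097724 + I*√84899/1548862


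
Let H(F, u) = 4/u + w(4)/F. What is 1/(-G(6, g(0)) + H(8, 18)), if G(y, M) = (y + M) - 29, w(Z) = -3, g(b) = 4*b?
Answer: 72/1645 ≈ 0.043769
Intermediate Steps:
H(F, u) = -3/F + 4/u (H(F, u) = 4/u - 3/F = -3/F + 4/u)
G(y, M) = -29 + M + y (G(y, M) = (M + y) - 29 = -29 + M + y)
1/(-G(6, g(0)) + H(8, 18)) = 1/(-(-29 + 4*0 + 6) + (-3/8 + 4/18)) = 1/(-(-29 + 0 + 6) + (-3*⅛ + 4*(1/18))) = 1/(-1*(-23) + (-3/8 + 2/9)) = 1/(23 - 11/72) = 1/(1645/72) = 72/1645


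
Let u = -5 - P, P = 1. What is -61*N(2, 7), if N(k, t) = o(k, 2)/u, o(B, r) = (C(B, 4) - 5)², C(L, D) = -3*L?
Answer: 7381/6 ≈ 1230.2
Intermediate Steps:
o(B, r) = (-5 - 3*B)² (o(B, r) = (-3*B - 5)² = (-5 - 3*B)²)
u = -6 (u = -5 - 1*1 = -5 - 1 = -6)
N(k, t) = -(5 + 3*k)²/6 (N(k, t) = (5 + 3*k)²/(-6) = (5 + 3*k)²*(-⅙) = -(5 + 3*k)²/6)
-61*N(2, 7) = -(-61)*(5 + 3*2)²/6 = -(-61)*(5 + 6)²/6 = -(-61)*11²/6 = -(-61)*121/6 = -61*(-121/6) = 7381/6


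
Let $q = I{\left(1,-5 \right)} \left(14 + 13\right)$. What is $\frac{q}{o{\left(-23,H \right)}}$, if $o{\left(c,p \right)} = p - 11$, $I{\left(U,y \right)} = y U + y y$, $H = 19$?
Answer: $\frac{135}{2} \approx 67.5$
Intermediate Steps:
$I{\left(U,y \right)} = y^{2} + U y$ ($I{\left(U,y \right)} = U y + y^{2} = y^{2} + U y$)
$o{\left(c,p \right)} = -11 + p$
$q = 540$ ($q = - 5 \left(1 - 5\right) \left(14 + 13\right) = \left(-5\right) \left(-4\right) 27 = 20 \cdot 27 = 540$)
$\frac{q}{o{\left(-23,H \right)}} = \frac{540}{-11 + 19} = \frac{540}{8} = 540 \cdot \frac{1}{8} = \frac{135}{2}$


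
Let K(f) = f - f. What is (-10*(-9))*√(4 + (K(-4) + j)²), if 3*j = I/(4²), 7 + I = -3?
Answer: 15*√2329/4 ≈ 180.97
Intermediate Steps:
I = -10 (I = -7 - 3 = -10)
K(f) = 0
j = -5/24 (j = (-10/(4²))/3 = (-10/16)/3 = (-10*1/16)/3 = (⅓)*(-5/8) = -5/24 ≈ -0.20833)
(-10*(-9))*√(4 + (K(-4) + j)²) = (-10*(-9))*√(4 + (0 - 5/24)²) = 90*√(4 + (-5/24)²) = 90*√(4 + 25/576) = 90*√(2329/576) = 90*(√2329/24) = 15*√2329/4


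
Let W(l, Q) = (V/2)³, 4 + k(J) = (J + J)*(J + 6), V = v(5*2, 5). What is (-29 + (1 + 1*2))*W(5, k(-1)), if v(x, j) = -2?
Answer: 26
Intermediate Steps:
V = -2
k(J) = -4 + 2*J*(6 + J) (k(J) = -4 + (J + J)*(J + 6) = -4 + (2*J)*(6 + J) = -4 + 2*J*(6 + J))
W(l, Q) = -1 (W(l, Q) = (-2/2)³ = (-2*½)³ = (-1)³ = -1)
(-29 + (1 + 1*2))*W(5, k(-1)) = (-29 + (1 + 1*2))*(-1) = (-29 + (1 + 2))*(-1) = (-29 + 3)*(-1) = -26*(-1) = 26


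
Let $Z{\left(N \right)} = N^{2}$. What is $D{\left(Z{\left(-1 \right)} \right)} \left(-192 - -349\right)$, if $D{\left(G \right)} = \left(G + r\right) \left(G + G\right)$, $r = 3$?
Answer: $1256$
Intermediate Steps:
$D{\left(G \right)} = 2 G \left(3 + G\right)$ ($D{\left(G \right)} = \left(G + 3\right) \left(G + G\right) = \left(3 + G\right) 2 G = 2 G \left(3 + G\right)$)
$D{\left(Z{\left(-1 \right)} \right)} \left(-192 - -349\right) = 2 \left(-1\right)^{2} \left(3 + \left(-1\right)^{2}\right) \left(-192 - -349\right) = 2 \cdot 1 \left(3 + 1\right) \left(-192 + 349\right) = 2 \cdot 1 \cdot 4 \cdot 157 = 8 \cdot 157 = 1256$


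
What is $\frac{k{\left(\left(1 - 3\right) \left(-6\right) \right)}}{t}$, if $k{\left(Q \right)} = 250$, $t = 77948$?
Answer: $\frac{125}{38974} \approx 0.0032073$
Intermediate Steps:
$\frac{k{\left(\left(1 - 3\right) \left(-6\right) \right)}}{t} = \frac{250}{77948} = 250 \cdot \frac{1}{77948} = \frac{125}{38974}$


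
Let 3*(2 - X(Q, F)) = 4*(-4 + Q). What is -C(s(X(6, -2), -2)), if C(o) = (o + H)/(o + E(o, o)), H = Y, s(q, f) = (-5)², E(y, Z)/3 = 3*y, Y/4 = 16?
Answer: -89/250 ≈ -0.35600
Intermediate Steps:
Y = 64 (Y = 4*16 = 64)
E(y, Z) = 9*y (E(y, Z) = 3*(3*y) = 9*y)
X(Q, F) = 22/3 - 4*Q/3 (X(Q, F) = 2 - 4*(-4 + Q)/3 = 2 - (-16 + 4*Q)/3 = 2 + (16/3 - 4*Q/3) = 22/3 - 4*Q/3)
s(q, f) = 25
H = 64
C(o) = (64 + o)/(10*o) (C(o) = (o + 64)/(o + 9*o) = (64 + o)/((10*o)) = (64 + o)*(1/(10*o)) = (64 + o)/(10*o))
-C(s(X(6, -2), -2)) = -(64 + 25)/(10*25) = -89/(10*25) = -1*89/250 = -89/250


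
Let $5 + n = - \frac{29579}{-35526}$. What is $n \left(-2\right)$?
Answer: $\frac{148051}{17763} \approx 8.3348$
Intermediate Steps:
$n = - \frac{148051}{35526}$ ($n = -5 - \frac{29579}{-35526} = -5 - - \frac{29579}{35526} = -5 + \frac{29579}{35526} = - \frac{148051}{35526} \approx -4.1674$)
$n \left(-2\right) = \left(- \frac{148051}{35526}\right) \left(-2\right) = \frac{148051}{17763}$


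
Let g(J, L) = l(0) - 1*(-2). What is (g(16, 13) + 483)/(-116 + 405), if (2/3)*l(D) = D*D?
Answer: 485/289 ≈ 1.6782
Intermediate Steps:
l(D) = 3*D**2/2 (l(D) = 3*(D*D)/2 = 3*D**2/2)
g(J, L) = 2 (g(J, L) = (3/2)*0**2 - 1*(-2) = (3/2)*0 + 2 = 0 + 2 = 2)
(g(16, 13) + 483)/(-116 + 405) = (2 + 483)/(-116 + 405) = 485/289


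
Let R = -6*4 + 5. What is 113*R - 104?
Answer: -2251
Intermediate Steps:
R = -19 (R = -24 + 5 = -19)
113*R - 104 = 113*(-19) - 104 = -2147 - 104 = -2251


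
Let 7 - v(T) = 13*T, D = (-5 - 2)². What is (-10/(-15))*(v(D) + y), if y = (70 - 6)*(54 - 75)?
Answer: -1316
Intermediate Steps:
D = 49 (D = (-7)² = 49)
y = -1344 (y = 64*(-21) = -1344)
v(T) = 7 - 13*T
(-10/(-15))*(v(D) + y) = (-10/(-15))*((7 - 13*49) - 1344) = (-10*(-1/15))*((7 - 637) - 1344) = 2*(-630 - 1344)/3 = (⅔)*(-1974) = -1316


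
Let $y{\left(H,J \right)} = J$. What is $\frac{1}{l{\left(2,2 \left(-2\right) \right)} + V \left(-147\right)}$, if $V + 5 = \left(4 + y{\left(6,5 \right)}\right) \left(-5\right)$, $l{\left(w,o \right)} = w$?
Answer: $\frac{1}{7352} \approx 0.00013602$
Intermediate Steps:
$V = -50$ ($V = -5 + \left(4 + 5\right) \left(-5\right) = -5 + 9 \left(-5\right) = -5 - 45 = -50$)
$\frac{1}{l{\left(2,2 \left(-2\right) \right)} + V \left(-147\right)} = \frac{1}{2 - -7350} = \frac{1}{2 + 7350} = \frac{1}{7352}$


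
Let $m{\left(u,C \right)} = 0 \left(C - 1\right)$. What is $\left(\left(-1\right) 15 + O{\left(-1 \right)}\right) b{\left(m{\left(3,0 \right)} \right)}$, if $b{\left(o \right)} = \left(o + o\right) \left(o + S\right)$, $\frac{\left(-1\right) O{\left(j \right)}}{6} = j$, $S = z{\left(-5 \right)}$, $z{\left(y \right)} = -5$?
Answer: $0$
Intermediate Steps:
$m{\left(u,C \right)} = 0$ ($m{\left(u,C \right)} = 0 \left(-1 + C\right) = 0$)
$S = -5$
$O{\left(j \right)} = - 6 j$
$b{\left(o \right)} = 2 o \left(-5 + o\right)$ ($b{\left(o \right)} = \left(o + o\right) \left(o - 5\right) = 2 o \left(-5 + o\right)$)
$\left(\left(-1\right) 15 + O{\left(-1 \right)}\right) b{\left(m{\left(3,0 \right)} \right)} = \left(\left(-1\right) 15 - -6\right) 2 \cdot 0 \left(-5 + 0\right) = \left(-15 + 6\right) 2 \cdot 0 \left(-5\right) = \left(-9\right) 0 = 0$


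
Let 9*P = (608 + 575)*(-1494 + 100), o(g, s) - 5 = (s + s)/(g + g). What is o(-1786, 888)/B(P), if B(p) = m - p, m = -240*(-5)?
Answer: 36189/1482292486 ≈ 2.4414e-5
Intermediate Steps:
o(g, s) = 5 + s/g (o(g, s) = 5 + (s + s)/(g + g) = 5 + (2*s)/((2*g)) = 5 + (2*s)*(1/(2*g)) = 5 + s/g)
m = 1200
P = -1649102/9 (P = ((608 + 575)*(-1494 + 100))/9 = (1183*(-1394))/9 = (⅑)*(-1649102) = -1649102/9 ≈ -1.8323e+5)
B(p) = 1200 - p
o(-1786, 888)/B(P) = (5 + 888/(-1786))/(1200 - 1*(-1649102/9)) = (5 + 888*(-1/1786))/(1200 + 1649102/9) = (5 - 444/893)/(1659902/9) = (4021/893)*(9/1659902) = 36189/1482292486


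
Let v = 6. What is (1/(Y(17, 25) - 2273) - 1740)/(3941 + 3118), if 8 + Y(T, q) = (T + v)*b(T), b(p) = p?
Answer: -3288601/13341510 ≈ -0.24649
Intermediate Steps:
Y(T, q) = -8 + T*(6 + T) (Y(T, q) = -8 + (T + 6)*T = -8 + (6 + T)*T = -8 + T*(6 + T))
(1/(Y(17, 25) - 2273) - 1740)/(3941 + 3118) = (1/((-8 + 17² + 6*17) - 2273) - 1740)/(3941 + 3118) = (1/((-8 + 289 + 102) - 2273) - 1740)/7059 = (1/(383 - 2273) - 1740)*(1/7059) = (1/(-1890) - 1740)*(1/7059) = (-1/1890 - 1740)*(1/7059) = -3288601/1890*1/7059 = -3288601/13341510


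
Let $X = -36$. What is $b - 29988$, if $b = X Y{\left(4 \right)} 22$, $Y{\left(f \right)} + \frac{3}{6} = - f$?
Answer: $-26424$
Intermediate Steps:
$Y{\left(f \right)} = - \frac{1}{2} - f$
$b = 3564$ ($b = - 36 \left(- \frac{1}{2} - 4\right) 22 = \left(-36\right) \left(- \frac{9}{2}\right) 22 = 162 \cdot 22 = 3564$)
$b - 29988 = 3564 - 29988 = -26424$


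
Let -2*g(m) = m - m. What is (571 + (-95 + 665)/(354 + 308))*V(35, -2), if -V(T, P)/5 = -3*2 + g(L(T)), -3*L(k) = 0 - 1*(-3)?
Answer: 5678580/331 ≈ 17156.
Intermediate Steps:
L(k) = -1 (L(k) = -(0 - 1*(-3))/3 = -(0 + 3)/3 = -⅓*3 = -1)
g(m) = 0 (g(m) = -(m - m)/2 = -½*0 = 0)
V(T, P) = 30 (V(T, P) = -5*(-3*2 + 0) = -5*(-6 + 0) = -5*(-6) = 30)
(571 + (-95 + 665)/(354 + 308))*V(35, -2) = (571 + (-95 + 665)/(354 + 308))*30 = (571 + 570/662)*30 = (571 + 570*(1/662))*30 = (571 + 285/331)*30 = (189286/331)*30 = 5678580/331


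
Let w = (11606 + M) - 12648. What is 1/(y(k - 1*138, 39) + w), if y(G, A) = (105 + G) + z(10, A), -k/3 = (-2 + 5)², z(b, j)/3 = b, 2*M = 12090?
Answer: 1/4973 ≈ 0.00020109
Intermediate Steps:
M = 6045 (M = (½)*12090 = 6045)
z(b, j) = 3*b
k = -27 (k = -3*(-2 + 5)² = -3*3² = -3*9 = -27)
y(G, A) = 135 + G (y(G, A) = (105 + G) + 3*10 = (105 + G) + 30 = 135 + G)
w = 5003 (w = (11606 + 6045) - 12648 = 17651 - 12648 = 5003)
1/(y(k - 1*138, 39) + w) = 1/((135 + (-27 - 1*138)) + 5003) = 1/((135 + (-27 - 138)) + 5003) = 1/((135 - 165) + 5003) = 1/(-30 + 5003) = 1/4973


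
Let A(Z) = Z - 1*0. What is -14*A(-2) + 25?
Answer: 53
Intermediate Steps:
A(Z) = Z (A(Z) = Z + 0 = Z)
-14*A(-2) + 25 = -14*(-2) + 25 = 28 + 25 = 53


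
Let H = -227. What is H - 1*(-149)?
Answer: -78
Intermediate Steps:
H - 1*(-149) = -227 - 1*(-149) = -227 + 149 = -78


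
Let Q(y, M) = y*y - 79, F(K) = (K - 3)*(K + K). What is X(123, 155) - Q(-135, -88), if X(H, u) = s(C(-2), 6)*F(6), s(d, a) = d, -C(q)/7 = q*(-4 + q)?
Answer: -21170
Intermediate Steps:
C(q) = -7*q*(-4 + q)
F(K) = 2*K*(-3 + K) (F(K) = (-3 + K)*(2*K) = 2*K*(-3 + K))
X(H, u) = -3024 (X(H, u) = (7*(-2)*(4 - 1*(-2)))*(2*6*(-3 + 6)) = (7*(-2)*(4 + 2))*(2*6*3) = (7*(-2)*6)*36 = -84*36 = -3024)
Q(y, M) = -79 + y**2 (Q(y, M) = y**2 - 79 = -79 + y**2)
X(123, 155) - Q(-135, -88) = -3024 - (-79 + (-135)**2) = -3024 - (-79 + 18225) = -3024 - 1*18146 = -3024 - 18146 = -21170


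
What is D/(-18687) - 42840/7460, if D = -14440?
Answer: -34641434/6970251 ≈ -4.9699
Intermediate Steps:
D/(-18687) - 42840/7460 = -14440/(-18687) - 42840/7460 = -14440*(-1/18687) - 42840*1/7460 = 14440/18687 - 2142/373 = -34641434/6970251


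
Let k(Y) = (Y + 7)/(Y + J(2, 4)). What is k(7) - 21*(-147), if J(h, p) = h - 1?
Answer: 12355/4 ≈ 3088.8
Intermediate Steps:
J(h, p) = -1 + h
k(Y) = (7 + Y)/(1 + Y) (k(Y) = (Y + 7)/(Y + (-1 + 2)) = (7 + Y)/(Y + 1) = (7 + Y)/(1 + Y))
k(7) - 21*(-147) = (7 + 7)/(1 + 7) - 21*(-147) = 14/8 + 3087 = (⅛)*14 + 3087 = 7/4 + 3087 = 12355/4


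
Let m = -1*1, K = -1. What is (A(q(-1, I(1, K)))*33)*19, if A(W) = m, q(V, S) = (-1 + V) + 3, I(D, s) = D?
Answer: -627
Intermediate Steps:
q(V, S) = 2 + V
m = -1
A(W) = -1
(A(q(-1, I(1, K)))*33)*19 = -1*33*19 = -33*19 = -627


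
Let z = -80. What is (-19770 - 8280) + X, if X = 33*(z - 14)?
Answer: -31152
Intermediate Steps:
X = -3102 (X = 33*(-80 - 14) = 33*(-94) = -3102)
(-19770 - 8280) + X = (-19770 - 8280) - 3102 = -28050 - 3102 = -31152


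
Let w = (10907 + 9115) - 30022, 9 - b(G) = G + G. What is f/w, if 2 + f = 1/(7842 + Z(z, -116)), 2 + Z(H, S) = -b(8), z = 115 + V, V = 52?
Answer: 15693/78470000 ≈ 0.00019999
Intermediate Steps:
b(G) = 9 - 2*G (b(G) = 9 - (G + G) = 9 - 2*G)
w = -10000 (w = 20022 - 30022 = -10000)
z = 167 (z = 115 + 52 = 167)
Z(H, S) = 5 (Z(H, S) = -2 - (9 - 2*8) = -2 - (9 - 16) = -2 - 1*(-7) = -2 + 7 = 5)
f = -15693/7847 (f = -2 + 1/(7842 + 5) = -2 + 1/7847 = -15693/7847 ≈ -1.9999)
f/w = -15693/7847/(-10000) = -15693/7847*(-1/10000) = 15693/78470000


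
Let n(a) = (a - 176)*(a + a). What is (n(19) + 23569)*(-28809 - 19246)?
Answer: -845912165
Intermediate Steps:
n(a) = 2*a*(-176 + a) (n(a) = (-176 + a)*(2*a) = 2*a*(-176 + a))
(n(19) + 23569)*(-28809 - 19246) = (2*19*(-176 + 19) + 23569)*(-28809 - 19246) = (2*19*(-157) + 23569)*(-48055) = (-5966 + 23569)*(-48055) = 17603*(-48055) = -845912165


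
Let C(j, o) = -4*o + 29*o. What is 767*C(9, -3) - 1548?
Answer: -59073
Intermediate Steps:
C(j, o) = 25*o
767*C(9, -3) - 1548 = 767*(25*(-3)) - 1548 = 767*(-75) - 1548 = -57525 - 1548 = -59073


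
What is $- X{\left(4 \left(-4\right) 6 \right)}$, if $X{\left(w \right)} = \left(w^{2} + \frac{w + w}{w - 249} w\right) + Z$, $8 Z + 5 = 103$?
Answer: $- \frac{4220419}{460} \approx -9174.8$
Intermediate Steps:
$Z = \frac{49}{4}$ ($Z = - \frac{5}{8} + \frac{1}{8} \cdot 103 = - \frac{5}{8} + \frac{103}{8} = \frac{49}{4} \approx 12.25$)
$X{\left(w \right)} = \frac{49}{4} + w^{2} + \frac{2 w^{2}}{-249 + w}$ ($X{\left(w \right)} = \left(w^{2} + \frac{w + w}{w - 249} w\right) + \frac{49}{4} = \left(w^{2} + \frac{2 w}{-249 + w} w\right) + \frac{49}{4} = \left(w^{2} + \frac{2 w^{2}}{-249 + w}\right) + \frac{49}{4} = \frac{49}{4} + w^{2} + \frac{2 w^{2}}{-249 + w}$)
$- X{\left(4 \left(-4\right) 6 \right)} = - \frac{-12201 - 988 \left(4 \left(-4\right) 6\right)^{2} + 4 \left(4 \left(-4\right) 6\right)^{3} + 49 \cdot 4 \left(-4\right) 6}{4 \left(-249 + 4 \left(-4\right) 6\right)} = - \frac{-12201 - 988 \left(\left(-16\right) 6\right)^{2} + 4 \left(\left(-16\right) 6\right)^{3} + 49 \left(\left(-16\right) 6\right)}{4 \left(-249 - 96\right)} = - \frac{-12201 - 988 \left(-96\right)^{2} + 4 \left(-96\right)^{3} + 49 \left(-96\right)}{4 \left(-249 - 96\right)} = - \frac{-12201 - 9105408 + 4 \left(-884736\right) - 4704}{4 \left(-345\right)} = - \frac{\left(-1\right) \left(-12201 - 9105408 - 3538944 - 4704\right)}{4 \cdot 345} = - \frac{\left(-1\right) \left(-12661257\right)}{4 \cdot 345} = \left(-1\right) \frac{4220419}{460} = - \frac{4220419}{460}$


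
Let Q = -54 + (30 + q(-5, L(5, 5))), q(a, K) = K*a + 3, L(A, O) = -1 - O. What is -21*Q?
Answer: -189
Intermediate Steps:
q(a, K) = 3 + K*a
Q = 9 (Q = -54 + (30 + (3 + (-1 - 1*5)*(-5))) = -54 + (30 + (3 + (-1 - 5)*(-5))) = -54 + (30 + (3 - 6*(-5))) = -54 + (30 + (3 + 30)) = -54 + (30 + 33) = -54 + 63 = 9)
-21*Q = -21*9 = -189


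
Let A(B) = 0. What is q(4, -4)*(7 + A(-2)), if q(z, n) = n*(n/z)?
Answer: 28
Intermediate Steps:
q(z, n) = n**2/z
q(4, -4)*(7 + A(-2)) = ((-4)**2/4)*(7 + 0) = (16*(1/4))*7 = 4*7 = 28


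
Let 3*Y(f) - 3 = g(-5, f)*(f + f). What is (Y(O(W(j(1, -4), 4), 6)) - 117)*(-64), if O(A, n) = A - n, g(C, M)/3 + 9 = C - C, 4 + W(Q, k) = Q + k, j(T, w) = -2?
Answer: -1792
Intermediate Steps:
W(Q, k) = -4 + Q + k (W(Q, k) = -4 + (Q + k) = -4 + Q + k)
g(C, M) = -27 (g(C, M) = -27 + 3*(C - C) = -27 + 3*0 = -27 + 0 = -27)
Y(f) = 1 - 18*f (Y(f) = 1 + (-27*(f + f))/3 = 1 + (-54*f)/3 = 1 - 18*f)
(Y(O(W(j(1, -4), 4), 6)) - 117)*(-64) = ((1 - 18*((-4 - 2 + 4) - 1*6)) - 117)*(-64) = ((1 - 18*(-2 - 6)) - 117)*(-64) = ((1 - 18*(-8)) - 117)*(-64) = ((1 + 144) - 117)*(-64) = (145 - 117)*(-64) = 28*(-64) = -1792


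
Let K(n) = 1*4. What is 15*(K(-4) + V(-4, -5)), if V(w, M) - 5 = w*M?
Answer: 435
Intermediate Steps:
K(n) = 4
V(w, M) = 5 + M*w (V(w, M) = 5 + w*M = 5 + M*w)
15*(K(-4) + V(-4, -5)) = 15*(4 + (5 - 5*(-4))) = 15*(4 + (5 + 20)) = 15*(4 + 25) = 15*29 = 435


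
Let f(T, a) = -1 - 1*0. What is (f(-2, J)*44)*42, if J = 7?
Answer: -1848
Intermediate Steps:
f(T, a) = -1 (f(T, a) = -1 + 0 = -1)
(f(-2, J)*44)*42 = -1*44*42 = -44*42 = -1848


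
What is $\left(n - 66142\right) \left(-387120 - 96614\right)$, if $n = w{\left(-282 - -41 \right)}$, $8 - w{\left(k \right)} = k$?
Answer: $31874684462$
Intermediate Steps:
$w{\left(k \right)} = 8 - k$
$n = 249$ ($n = 8 - \left(-282 - -41\right) = 8 - \left(-282 + 41\right) = 8 - -241 = 8 + 241 = 249$)
$\left(n - 66142\right) \left(-387120 - 96614\right) = \left(249 - 66142\right) \left(-387120 - 96614\right) = \left(-65893\right) \left(-483734\right) = 31874684462$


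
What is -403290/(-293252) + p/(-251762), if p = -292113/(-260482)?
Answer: 6611864626205721/4807827631617892 ≈ 1.3752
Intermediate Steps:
p = 292113/260482 (p = -292113*(-1/260482) = 292113/260482 ≈ 1.1214)
-403290/(-293252) + p/(-251762) = -403290/(-293252) + (292113/260482)/(-251762) = -403290*(-1/293252) + (292113/260482)*(-1/251762) = 201645/146626 - 292113/65579469284 = 6611864626205721/4807827631617892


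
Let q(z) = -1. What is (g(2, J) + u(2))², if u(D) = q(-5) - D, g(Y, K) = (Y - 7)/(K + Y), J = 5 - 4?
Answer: 196/9 ≈ 21.778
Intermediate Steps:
J = 1
g(Y, K) = (-7 + Y)/(K + Y)
u(D) = -1 - D
(g(2, J) + u(2))² = ((-7 + 2)/(1 + 2) + (-1 - 1*2))² = (-5/3 + (-1 - 2))² = ((⅓)*(-5) - 3)² = (-5/3 - 3)² = (-14/3)² = 196/9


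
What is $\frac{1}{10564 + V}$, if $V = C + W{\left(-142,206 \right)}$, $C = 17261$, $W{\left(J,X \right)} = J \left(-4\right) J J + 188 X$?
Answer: $\frac{1}{11519705} \approx 8.6808 \cdot 10^{-8}$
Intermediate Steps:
$W{\left(J,X \right)} = - 4 J^{3} + 188 X$ ($W{\left(J,X \right)} = - 4 J J J + 188 X = - 4 J^{2} J + 188 X = - 4 J^{3} + 188 X$)
$V = 11509141$ ($V = 17261 + \left(- 4 \left(-142\right)^{3} + 188 \cdot 206\right) = 17261 + \left(\left(-4\right) \left(-2863288\right) + 38728\right) = 17261 + \left(11453152 + 38728\right) = 17261 + 11491880 = 11509141$)
$\frac{1}{10564 + V} = \frac{1}{10564 + 11509141} = \frac{1}{11519705}$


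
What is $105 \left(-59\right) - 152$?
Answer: $-6347$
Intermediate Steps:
$105 \left(-59\right) - 152 = -6195 - 152 = -6347$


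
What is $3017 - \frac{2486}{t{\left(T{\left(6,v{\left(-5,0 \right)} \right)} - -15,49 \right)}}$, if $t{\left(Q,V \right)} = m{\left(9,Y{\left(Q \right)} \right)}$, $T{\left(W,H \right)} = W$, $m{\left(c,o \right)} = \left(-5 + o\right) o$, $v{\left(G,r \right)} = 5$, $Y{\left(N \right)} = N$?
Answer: $\frac{505613}{168} \approx 3009.6$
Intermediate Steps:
$m{\left(c,o \right)} = o \left(-5 + o\right)$
$t{\left(Q,V \right)} = Q \left(-5 + Q\right)$
$3017 - \frac{2486}{t{\left(T{\left(6,v{\left(-5,0 \right)} \right)} - -15,49 \right)}} = 3017 - \frac{2486}{\left(6 - -15\right) \left(-5 + \left(6 - -15\right)\right)} = 3017 - \frac{2486}{\left(6 + 15\right) \left(-5 + \left(6 + 15\right)\right)} = 3017 - \frac{2486}{21 \left(-5 + 21\right)} = 3017 - \frac{2486}{21 \cdot 16} = 3017 - \frac{2486}{336} = 3017 - \frac{1243}{168} = \frac{505613}{168}$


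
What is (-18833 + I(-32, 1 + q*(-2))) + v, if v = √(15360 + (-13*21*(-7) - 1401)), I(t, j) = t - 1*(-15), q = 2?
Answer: -18850 + 23*√30 ≈ -18724.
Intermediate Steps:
I(t, j) = 15 + t (I(t, j) = t + 15 = 15 + t)
v = 23*√30 (v = √(15360 + (-273*(-7) - 1401)) = √(15360 + (1911 - 1401)) = √(15360 + 510) = √15870 = 23*√30 ≈ 125.98)
(-18833 + I(-32, 1 + q*(-2))) + v = (-18833 + (15 - 32)) + 23*√30 = (-18833 - 17) + 23*√30 = -18850 + 23*√30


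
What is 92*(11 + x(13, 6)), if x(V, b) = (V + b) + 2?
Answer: 2944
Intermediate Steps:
x(V, b) = 2 + V + b
92*(11 + x(13, 6)) = 92*(11 + (2 + 13 + 6)) = 92*(11 + 21) = 92*32 = 2944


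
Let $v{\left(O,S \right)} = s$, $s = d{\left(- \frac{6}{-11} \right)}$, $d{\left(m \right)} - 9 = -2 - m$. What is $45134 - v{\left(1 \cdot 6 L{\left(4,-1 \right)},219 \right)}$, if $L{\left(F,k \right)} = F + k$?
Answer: $\frac{496403}{11} \approx 45128.0$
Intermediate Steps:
$d{\left(m \right)} = 7 - m$ ($d{\left(m \right)} = 9 - \left(2 + m\right) = 7 - m$)
$s = \frac{71}{11}$ ($s = 7 - - \frac{6}{-11} = 7 - \left(-6\right) \left(- \frac{1}{11}\right) = 7 - \frac{6}{11} = \frac{71}{11} \approx 6.4545$)
$v{\left(O,S \right)} = \frac{71}{11}$
$45134 - v{\left(1 \cdot 6 L{\left(4,-1 \right)},219 \right)} = 45134 - \frac{71}{11} = \frac{496403}{11}$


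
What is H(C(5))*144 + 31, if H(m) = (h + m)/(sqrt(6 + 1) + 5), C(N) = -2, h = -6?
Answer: -289 + 64*sqrt(7) ≈ -119.67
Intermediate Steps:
H(m) = (-6 + m)/(5 + sqrt(7)) (H(m) = (-6 + m)/(sqrt(6 + 1) + 5) = (-6 + m)/(sqrt(7) + 5) = (-6 + m)/(5 + sqrt(7)))
H(C(5))*144 + 31 = (-5/3 + sqrt(7)/3 + (5/18)*(-2) - 1/18*(-2)*sqrt(7))*144 + 31 = (-5/3 + sqrt(7)/3 - 5/9 + sqrt(7)/9)*144 + 31 = (-20/9 + 4*sqrt(7)/9)*144 + 31 = (-320 + 64*sqrt(7)) + 31 = -289 + 64*sqrt(7)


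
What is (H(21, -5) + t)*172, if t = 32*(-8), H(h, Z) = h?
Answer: -40420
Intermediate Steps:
t = -256
(H(21, -5) + t)*172 = (21 - 256)*172 = -235*172 = -40420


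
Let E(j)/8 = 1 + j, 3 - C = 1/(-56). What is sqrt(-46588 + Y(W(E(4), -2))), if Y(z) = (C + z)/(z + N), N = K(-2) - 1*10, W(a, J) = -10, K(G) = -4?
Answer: I*sqrt(1314891501)/168 ≈ 215.84*I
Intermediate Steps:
C = 169/56 (C = 3 - 1/(-56) = 3 - 1*(-1/56) = 3 + 1/56 = 169/56 ≈ 3.0179)
E(j) = 8 + 8*j (E(j) = 8*(1 + j) = 8 + 8*j)
N = -14 (N = -4 - 1*10 = -4 - 10 = -14)
Y(z) = (169/56 + z)/(-14 + z) (Y(z) = (169/56 + z)/(z - 14) = (169/56 + z)/(-14 + z))
sqrt(-46588 + Y(W(E(4), -2))) = sqrt(-46588 + (169/56 - 10)/(-14 - 10)) = sqrt(-46588 - 391/56/(-24)) = sqrt(-46588 - 1/24*(-391/56)) = sqrt(-46588 + 391/1344) = sqrt(-62613881/1344) = I*sqrt(1314891501)/168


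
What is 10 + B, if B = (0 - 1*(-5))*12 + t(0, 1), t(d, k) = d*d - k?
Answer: 69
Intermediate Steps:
t(d, k) = d² - k
B = 59 (B = (0 - 1*(-5))*12 + (0² - 1*1) = (0 + 5)*12 + (0 - 1) = 5*12 - 1 = 60 - 1 = 59)
10 + B = 10 + 59 = 69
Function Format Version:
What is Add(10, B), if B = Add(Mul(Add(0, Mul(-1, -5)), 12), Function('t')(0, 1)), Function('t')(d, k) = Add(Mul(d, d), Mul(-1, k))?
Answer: 69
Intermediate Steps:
Function('t')(d, k) = Add(Pow(d, 2), Mul(-1, k))
B = 59 (B = Add(Mul(Add(0, Mul(-1, -5)), 12), Add(Pow(0, 2), Mul(-1, 1))) = Add(Mul(Add(0, 5), 12), Add(0, -1)) = Add(Mul(5, 12), -1) = Add(60, -1) = 59)
Add(10, B) = Add(10, 59) = 69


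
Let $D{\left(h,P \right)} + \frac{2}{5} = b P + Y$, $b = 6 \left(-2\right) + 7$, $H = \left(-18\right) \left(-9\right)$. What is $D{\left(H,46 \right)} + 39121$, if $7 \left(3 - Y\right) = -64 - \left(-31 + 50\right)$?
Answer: $\frac{1361691}{35} \approx 38905.0$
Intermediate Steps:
$H = 162$
$b = -5$ ($b = -12 + 7 = -5$)
$Y = \frac{104}{7}$ ($Y = 3 - \frac{-64 - \left(-31 + 50\right)}{7} = 3 - \frac{-64 - 19}{7} = 3 - - \frac{83}{7} = 3 + \frac{83}{7} = \frac{104}{7} \approx 14.857$)
$D{\left(h,P \right)} = \frac{506}{35} - 5 P$ ($D{\left(h,P \right)} = - \frac{2}{5} - \left(- \frac{104}{7} + 5 P\right) = \frac{506}{35} - 5 P$)
$D{\left(H,46 \right)} + 39121 = \left(\frac{506}{35} - 230\right) + 39121 = - \frac{7544}{35} + 39121 = \frac{1361691}{35}$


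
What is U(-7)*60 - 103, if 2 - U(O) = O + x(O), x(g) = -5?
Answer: 737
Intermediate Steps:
U(O) = 7 - O (U(O) = 2 - (O - 5) = 2 - (-5 + O) = 2 + (5 - O) = 7 - O)
U(-7)*60 - 103 = (7 - 1*(-7))*60 - 103 = (7 + 7)*60 - 103 = 14*60 - 103 = 840 - 103 = 737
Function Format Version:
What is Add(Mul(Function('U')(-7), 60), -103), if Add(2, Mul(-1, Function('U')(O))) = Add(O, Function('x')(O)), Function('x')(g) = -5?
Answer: 737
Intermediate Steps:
Function('U')(O) = Add(7, Mul(-1, O)) (Function('U')(O) = Add(2, Mul(-1, Add(O, -5))) = Add(2, Mul(-1, Add(-5, O))) = Add(2, Add(5, Mul(-1, O))) = Add(7, Mul(-1, O)))
Add(Mul(Function('U')(-7), 60), -103) = Add(Mul(Add(7, Mul(-1, -7)), 60), -103) = Add(Mul(Add(7, 7), 60), -103) = Add(Mul(14, 60), -103) = Add(840, -103) = 737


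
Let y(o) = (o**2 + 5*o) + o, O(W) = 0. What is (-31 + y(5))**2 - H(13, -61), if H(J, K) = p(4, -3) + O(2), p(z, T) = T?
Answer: 579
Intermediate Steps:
H(J, K) = -3 (H(J, K) = -3 + 0 = -3)
y(o) = o**2 + 6*o
(-31 + y(5))**2 - H(13, -61) = (-31 + 5*(6 + 5))**2 - 1*(-3) = (-31 + 5*11)**2 + 3 = (-31 + 55)**2 + 3 = 24**2 + 3 = 576 + 3 = 579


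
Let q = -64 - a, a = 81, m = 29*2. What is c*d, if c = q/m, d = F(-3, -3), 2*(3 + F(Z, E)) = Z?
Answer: 45/4 ≈ 11.250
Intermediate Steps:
m = 58
F(Z, E) = -3 + Z/2
q = -145 (q = -64 - 1*81 = -64 - 81 = -145)
d = -9/2 (d = -3 + (½)*(-3) = -3 - 3/2 = -9/2 ≈ -4.5000)
c = -5/2 (c = -145/58 = -145*1/58 = -5/2 ≈ -2.5000)
c*d = -5/2*(-9/2) = 45/4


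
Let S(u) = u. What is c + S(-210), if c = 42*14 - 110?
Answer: 268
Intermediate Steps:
c = 478 (c = 588 - 110 = 478)
c + S(-210) = 478 - 210 = 268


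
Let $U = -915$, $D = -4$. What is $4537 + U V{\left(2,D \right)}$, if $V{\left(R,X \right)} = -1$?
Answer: $5452$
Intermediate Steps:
$4537 + U V{\left(2,D \right)} = 4537 - -915 = 4537 + 915 = 5452$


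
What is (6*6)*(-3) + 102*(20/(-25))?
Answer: -948/5 ≈ -189.60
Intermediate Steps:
(6*6)*(-3) + 102*(20/(-25)) = 36*(-3) + 102*(20*(-1/25)) = -108 + 102*(-⅘) = -108 - 408/5 = -948/5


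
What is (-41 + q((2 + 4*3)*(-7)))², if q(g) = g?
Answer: 19321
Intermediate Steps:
(-41 + q((2 + 4*3)*(-7)))² = (-41 + (2 + 4*3)*(-7))² = (-41 + (2 + 12)*(-7))² = (-41 + 14*(-7))² = (-41 - 98)² = (-139)² = 19321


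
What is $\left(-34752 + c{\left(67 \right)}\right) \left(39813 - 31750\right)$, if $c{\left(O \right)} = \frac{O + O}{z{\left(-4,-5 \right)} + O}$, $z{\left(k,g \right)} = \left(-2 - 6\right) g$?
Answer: $- \frac{29980894790}{107} \approx -2.802 \cdot 10^{8}$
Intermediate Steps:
$z{\left(k,g \right)} = - 8 g$ ($z{\left(k,g \right)} = \left(-2 - 6\right) g = - 8 g$)
$c{\left(O \right)} = \frac{2 O}{40 + O}$ ($c{\left(O \right)} = \frac{O + O}{\left(-8\right) \left(-5\right) + O} = \frac{2 O}{40 + O}$)
$\left(-34752 + c{\left(67 \right)}\right) \left(39813 - 31750\right) = \left(-34752 + 2 \cdot 67 \frac{1}{40 + 67}\right) \left(39813 - 31750\right) = \left(-34752 + 2 \cdot 67 \cdot \frac{1}{107}\right) 8063 = \left(-34752 + \frac{134}{107}\right) 8063 = \left(- \frac{3718330}{107}\right) 8063 = - \frac{29980894790}{107}$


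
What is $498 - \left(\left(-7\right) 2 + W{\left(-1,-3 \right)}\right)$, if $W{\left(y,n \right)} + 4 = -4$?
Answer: $520$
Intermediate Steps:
$W{\left(y,n \right)} = -8$ ($W{\left(y,n \right)} = -4 - 4 = -8$)
$498 - \left(\left(-7\right) 2 + W{\left(-1,-3 \right)}\right) = 498 - \left(\left(-7\right) 2 - 8\right) = 498 - \left(-14 - 8\right) = 498 - -22 = 498 + 22 = 520$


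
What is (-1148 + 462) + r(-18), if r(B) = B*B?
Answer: -362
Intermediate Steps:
r(B) = B²
(-1148 + 462) + r(-18) = (-1148 + 462) + (-18)² = -686 + 324 = -362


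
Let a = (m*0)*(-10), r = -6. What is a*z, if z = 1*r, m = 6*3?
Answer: 0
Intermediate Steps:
m = 18
a = 0 (a = (18*0)*(-10) = 0*(-10) = 0)
z = -6 (z = 1*(-6) = -6)
a*z = 0*(-6) = 0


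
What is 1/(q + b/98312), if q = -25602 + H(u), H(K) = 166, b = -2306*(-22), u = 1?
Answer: -24578/625153325 ≈ -3.9315e-5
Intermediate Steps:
b = 50732
q = -25436 (q = -25602 + 166 = -25436)
1/(q + b/98312) = 1/(-25436 + 50732/98312) = 1/(-25436 + 50732*(1/98312)) = 1/(-25436 + 12683/24578) = 1/(-625153325/24578) = -24578/625153325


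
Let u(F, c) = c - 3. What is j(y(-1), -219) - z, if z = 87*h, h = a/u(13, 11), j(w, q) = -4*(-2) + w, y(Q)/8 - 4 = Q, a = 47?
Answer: -3833/8 ≈ -479.13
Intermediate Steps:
u(F, c) = -3 + c
y(Q) = 32 + 8*Q
j(w, q) = 8 + w
h = 47/8 (h = 47/(-3 + 11) = 47/8 ≈ 5.8750)
z = 4089/8 (z = 87*(47/8) = 4089/8 ≈ 511.13)
j(y(-1), -219) - z = (8 + (32 + 8*(-1))) - 1*4089/8 = (8 + (32 - 8)) - 4089/8 = (8 + 24) - 4089/8 = 32 - 4089/8 = -3833/8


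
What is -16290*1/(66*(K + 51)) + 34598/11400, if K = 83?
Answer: 5011613/4200900 ≈ 1.1930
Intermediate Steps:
-16290*1/(66*(K + 51)) + 34598/11400 = -16290*1/(66*(83 + 51)) + 34598/11400 = -16290/(66*134) + 34598*(1/11400) = -16290/8844 + 17299/5700 = -16290*1/8844 + 17299/5700 = -2715/1474 + 17299/5700 = 5011613/4200900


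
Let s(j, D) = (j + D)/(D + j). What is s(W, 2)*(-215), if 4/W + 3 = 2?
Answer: -215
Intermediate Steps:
W = -4 (W = 4/(-3 + 2) = 4/(-1) = 4*(-1) = -4)
s(j, D) = 1 (s(j, D) = (D + j)/(D + j) = 1)
s(W, 2)*(-215) = 1*(-215) = -215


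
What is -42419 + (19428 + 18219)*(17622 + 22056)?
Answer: 1493715247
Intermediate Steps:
-42419 + (19428 + 18219)*(17622 + 22056) = -42419 + 37647*39678 = -42419 + 1493757666 = 1493715247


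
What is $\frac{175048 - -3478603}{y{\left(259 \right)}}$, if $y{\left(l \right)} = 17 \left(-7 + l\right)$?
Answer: $\frac{3653651}{4284} \approx 852.86$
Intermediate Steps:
$y{\left(l \right)} = -119 + 17 l$
$\frac{175048 - -3478603}{y{\left(259 \right)}} = \frac{175048 - -3478603}{-119 + 17 \cdot 259} = \frac{175048 + 3478603}{-119 + 4403} = \frac{3653651}{4284}$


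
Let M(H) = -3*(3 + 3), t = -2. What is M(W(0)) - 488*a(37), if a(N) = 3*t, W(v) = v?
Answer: 2910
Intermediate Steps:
M(H) = -18 (M(H) = -3*6 = -18)
a(N) = -6 (a(N) = 3*(-2) = -6)
M(W(0)) - 488*a(37) = -18 - 488*(-6) = -18 + 2928 = 2910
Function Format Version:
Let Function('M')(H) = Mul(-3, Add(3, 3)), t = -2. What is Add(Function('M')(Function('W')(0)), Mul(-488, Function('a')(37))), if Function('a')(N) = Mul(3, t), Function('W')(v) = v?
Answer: 2910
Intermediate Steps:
Function('M')(H) = -18 (Function('M')(H) = Mul(-3, 6) = -18)
Function('a')(N) = -6 (Function('a')(N) = Mul(3, -2) = -6)
Add(Function('M')(Function('W')(0)), Mul(-488, Function('a')(37))) = Add(-18, Mul(-488, -6)) = Add(-18, 2928) = 2910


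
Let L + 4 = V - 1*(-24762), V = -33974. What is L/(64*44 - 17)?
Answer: -1024/311 ≈ -3.2926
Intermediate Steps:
L = -9216 (L = -4 + (-33974 - 1*(-24762)) = -4 + (-33974 + 24762) = -4 - 9212 = -9216)
L/(64*44 - 17) = -9216/(64*44 - 17) = -9216/(2816 - 17) = -9216/2799 = -9216*1/2799 = -1024/311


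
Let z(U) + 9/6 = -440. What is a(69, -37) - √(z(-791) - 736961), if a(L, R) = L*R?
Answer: -2553 - I*√2949610/2 ≈ -2553.0 - 858.72*I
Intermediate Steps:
z(U) = -883/2 (z(U) = -3/2 - 440 = -883/2)
a(69, -37) - √(z(-791) - 736961) = 69*(-37) - √(-883/2 - 736961) = -2553 - √(-1474805/2) = -2553 - I*√2949610/2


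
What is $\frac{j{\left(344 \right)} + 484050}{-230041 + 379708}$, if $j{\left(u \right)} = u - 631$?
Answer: $\frac{69109}{21381} \approx 3.2323$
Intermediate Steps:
$j{\left(u \right)} = -631 + u$
$\frac{j{\left(344 \right)} + 484050}{-230041 + 379708} = \frac{\left(-631 + 344\right) + 484050}{-230041 + 379708} = \frac{-287 + 484050}{149667} = 483763 \cdot \frac{1}{149667} = \frac{69109}{21381}$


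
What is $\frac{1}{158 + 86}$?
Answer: $\frac{1}{244} \approx 0.0040984$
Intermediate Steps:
$\frac{1}{158 + 86} = \frac{1}{244}$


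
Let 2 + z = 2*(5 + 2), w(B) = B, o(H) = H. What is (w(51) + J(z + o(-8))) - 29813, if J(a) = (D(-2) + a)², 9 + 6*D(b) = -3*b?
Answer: -118999/4 ≈ -29750.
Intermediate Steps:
z = 12 (z = -2 + 2*(5 + 2) = -2 + 2*7 = -2 + 14 = 12)
D(b) = -3/2 - b/2 (D(b) = -3/2 + (-3*b)/6 = -3/2 - b/2)
J(a) = (-½ + a)² (J(a) = ((-3/2 - ½*(-2)) + a)² = ((-3/2 + 1) + a)² = (-½ + a)²)
(w(51) + J(z + o(-8))) - 29813 = (51 + (-1 + 2*(12 - 8))²/4) - 29813 = (51 + (-1 + 2*4)²/4) - 29813 = (51 + (-1 + 8)²/4) - 29813 = (51 + (¼)*7²) - 29813 = (51 + (¼)*49) - 29813 = (51 + 49/4) - 29813 = 253/4 - 29813 = -118999/4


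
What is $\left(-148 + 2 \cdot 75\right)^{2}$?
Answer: $4$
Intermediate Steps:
$\left(-148 + 2 \cdot 75\right)^{2} = \left(-148 + 150\right)^{2} = 2^{2} = 4$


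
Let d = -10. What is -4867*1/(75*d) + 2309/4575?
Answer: 106659/15250 ≈ 6.9940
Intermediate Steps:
-4867*1/(75*d) + 2309/4575 = -4867/((15*5)*(-10)) + 2309/4575 = -4867/(75*(-10)) + 2309*(1/4575) = -4867/(-750) + 2309/4575 = -4867*(-1/750) + 2309/4575 = 4867/750 + 2309/4575 = 106659/15250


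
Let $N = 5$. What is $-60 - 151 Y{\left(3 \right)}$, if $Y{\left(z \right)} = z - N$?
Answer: $242$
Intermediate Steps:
$Y{\left(z \right)} = -5 + z$ ($Y{\left(z \right)} = z - 5 = -5 + z$)
$-60 - 151 Y{\left(3 \right)} = -60 - 151 \left(-5 + 3\right) = -60 - -302 = -60 + 302 = 242$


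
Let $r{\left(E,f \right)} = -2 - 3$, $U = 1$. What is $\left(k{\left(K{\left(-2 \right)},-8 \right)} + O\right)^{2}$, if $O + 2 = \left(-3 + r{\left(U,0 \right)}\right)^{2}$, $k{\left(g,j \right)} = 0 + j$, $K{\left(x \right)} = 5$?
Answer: $2916$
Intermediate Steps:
$r{\left(E,f \right)} = -5$ ($r{\left(E,f \right)} = -2 - 3 = -5$)
$k{\left(g,j \right)} = j$
$O = 62$ ($O = -2 + \left(-3 - 5\right)^{2} = -2 + \left(-8\right)^{2} = -2 + 64 = 62$)
$\left(k{\left(K{\left(-2 \right)},-8 \right)} + O\right)^{2} = \left(-8 + 62\right)^{2} = 54^{2} = 2916$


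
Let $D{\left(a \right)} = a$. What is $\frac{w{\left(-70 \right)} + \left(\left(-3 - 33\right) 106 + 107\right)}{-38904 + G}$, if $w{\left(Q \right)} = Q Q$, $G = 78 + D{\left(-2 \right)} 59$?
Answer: $- \frac{1191}{38944} \approx -0.030582$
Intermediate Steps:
$G = -40$ ($G = 78 - 118 = -40$)
$w{\left(Q \right)} = Q^{2}$
$\frac{w{\left(-70 \right)} + \left(\left(-3 - 33\right) 106 + 107\right)}{-38904 + G} = \frac{\left(-70\right)^{2} + \left(\left(-3 - 33\right) 106 + 107\right)}{-38904 - 40} = \frac{4900 + \left(\left(-3 - 33\right) 106 + 107\right)}{-38944} = \left(4900 + \left(\left(-36\right) 106 + 107\right)\right) \left(- \frac{1}{38944}\right) = \left(4900 + \left(-3816 + 107\right)\right) \left(- \frac{1}{38944}\right) = \left(4900 - 3709\right) \left(- \frac{1}{38944}\right) = 1191 \left(- \frac{1}{38944}\right) = - \frac{1191}{38944}$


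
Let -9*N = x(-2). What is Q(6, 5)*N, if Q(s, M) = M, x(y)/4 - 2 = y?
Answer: 0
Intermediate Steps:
x(y) = 8 + 4*y
N = 0 (N = -(8 + 4*(-2))/9 = -(8 - 8)/9 = -⅑*0 = 0)
Q(6, 5)*N = 5*0 = 0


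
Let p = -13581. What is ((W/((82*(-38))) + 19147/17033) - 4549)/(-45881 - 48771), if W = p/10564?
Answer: 2549914113888107/53069718380158784 ≈ 0.048048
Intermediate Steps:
W = -13581/10564 ≈ -1.2856
((W/((82*(-38))) + 19147/17033) - 4549)/(-45881 - 48771) = ((-13581/(10564*(82*(-38))) + 19147/17033) - 4549)/(-45881 - 48771) = ((-13581/10564/(-3116) + 19147*(1/17033)) - 4549)/(-94652) = ((-13581/10564*(-1/3116) + 19147/17033) - 4549)*(-1/94652) = ((13581/32917424 + 19147/17033) - 4549)*(-1/94652) = (630501242501/560682482992 - 4549)*(-1/94652) = -2549914113888107/560682482992*(-1/94652) = 2549914113888107/53069718380158784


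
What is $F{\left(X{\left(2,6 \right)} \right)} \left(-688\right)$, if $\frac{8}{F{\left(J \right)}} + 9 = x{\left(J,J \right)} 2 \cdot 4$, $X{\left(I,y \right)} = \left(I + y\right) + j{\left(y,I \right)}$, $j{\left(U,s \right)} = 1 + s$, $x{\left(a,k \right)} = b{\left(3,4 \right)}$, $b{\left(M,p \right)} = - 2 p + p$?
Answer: $\frac{5504}{41} \approx 134.24$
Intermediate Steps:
$b{\left(M,p \right)} = - p$
$x{\left(a,k \right)} = -4$ ($x{\left(a,k \right)} = \left(-1\right) 4 = -4$)
$X{\left(I,y \right)} = 1 + y + 2 I$ ($X{\left(I,y \right)} = \left(I + y\right) + \left(1 + I\right) = 1 + y + 2 I$)
$F{\left(J \right)} = - \frac{8}{41}$ ($F{\left(J \right)} = \frac{8}{-9 + \left(-4\right) 2 \cdot 4} = \frac{8}{-9 - 32} = \frac{8}{-41} = 8 \left(- \frac{1}{41}\right) = - \frac{8}{41}$)
$F{\left(X{\left(2,6 \right)} \right)} \left(-688\right) = \left(- \frac{8}{41}\right) \left(-688\right) = \frac{5504}{41}$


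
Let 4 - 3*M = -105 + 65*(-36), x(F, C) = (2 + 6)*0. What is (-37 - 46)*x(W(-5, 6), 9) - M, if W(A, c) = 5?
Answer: -2449/3 ≈ -816.33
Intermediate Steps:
x(F, C) = 0 (x(F, C) = 8*0 = 0)
M = 2449/3 (M = 4/3 - (-105 + 65*(-36))/3 = 4/3 - (-105 - 2340)/3 = 4/3 - ⅓*(-2445) = 4/3 + 815 = 2449/3 ≈ 816.33)
(-37 - 46)*x(W(-5, 6), 9) - M = (-37 - 46)*0 - 1*2449/3 = -83*0 - 2449/3 = 0 - 2449/3 = -2449/3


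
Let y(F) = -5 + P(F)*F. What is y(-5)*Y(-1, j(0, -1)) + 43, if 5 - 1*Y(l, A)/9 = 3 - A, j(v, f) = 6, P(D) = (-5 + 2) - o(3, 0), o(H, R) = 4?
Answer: 2203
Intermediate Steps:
P(D) = -7 (P(D) = (-5 + 2) - 1*4 = -3 - 4 = -7)
Y(l, A) = 18 + 9*A (Y(l, A) = 45 - 9*(3 - A) = 45 + (-27 + 9*A) = 18 + 9*A)
y(F) = -5 - 7*F
y(-5)*Y(-1, j(0, -1)) + 43 = (-5 - 7*(-5))*(18 + 9*6) + 43 = (-5 + 35)*(18 + 54) + 43 = 30*72 + 43 = 2160 + 43 = 2203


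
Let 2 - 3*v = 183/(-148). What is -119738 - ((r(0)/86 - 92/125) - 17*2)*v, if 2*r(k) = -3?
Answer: -1142661039679/9546000 ≈ -1.1970e+5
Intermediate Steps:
r(k) = -3/2 (r(k) = (½)*(-3) = -3/2)
v = 479/444 (v = ⅔ - 61/(-148) = ⅔ - 61*(-1)/148 = ⅔ - ⅓*(-183/148) = ⅔ + 61/148 = 479/444 ≈ 1.0788)
-119738 - ((r(0)/86 - 92/125) - 17*2)*v = -119738 - ((-3/2/86 - 92/125) - 17*2)*479/444 = -119738 - ((-3/2*1/86 - 92*1/125) - 34)*479/444 = -119738 - ((-3/172 - 92/125) - 34)*479/444 = -119738 - (-16199/21500 - 34)*479/444 = -119738 - (-747199)*479/(21500*444) = -119738 - 1*(-357908321/9546000) = -119738 + 357908321/9546000 = -1142661039679/9546000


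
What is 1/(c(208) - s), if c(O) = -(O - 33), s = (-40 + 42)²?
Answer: -1/179 ≈ -0.0055866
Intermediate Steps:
s = 4 (s = 2² = 4)
c(O) = 33 - O (c(O) = -(-33 + O) = 33 - O)
1/(c(208) - s) = 1/((33 - 1*208) - 1*4) = 1/((33 - 208) - 4) = 1/(-175 - 4) = 1/(-179) = -1/179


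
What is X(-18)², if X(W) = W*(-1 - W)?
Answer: 93636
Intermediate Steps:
X(-18)² = (-1*(-18)*(1 - 18))² = (-1*(-18)*(-17))² = (-306)² = 93636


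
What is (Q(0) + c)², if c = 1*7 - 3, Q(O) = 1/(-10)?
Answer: 1521/100 ≈ 15.210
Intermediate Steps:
Q(O) = -⅒
c = 4 (c = 7 - 3 = 4)
(Q(0) + c)² = (-⅒ + 4)² = (39/10)² = 1521/100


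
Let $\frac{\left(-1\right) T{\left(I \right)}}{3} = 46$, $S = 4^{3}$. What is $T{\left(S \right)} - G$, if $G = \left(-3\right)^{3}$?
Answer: $-111$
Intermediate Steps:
$S = 64$
$T{\left(I \right)} = -138$ ($T{\left(I \right)} = \left(-3\right) 46 = -138$)
$G = -27$
$T{\left(S \right)} - G = -138 - -27 = -138 + 27 = -111$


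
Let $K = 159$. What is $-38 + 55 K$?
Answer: $8707$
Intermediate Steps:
$-38 + 55 K = -38 + 55 \cdot 159 = -38 + 8745 = 8707$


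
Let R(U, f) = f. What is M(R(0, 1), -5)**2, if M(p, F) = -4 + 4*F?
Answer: 576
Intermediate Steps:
M(R(0, 1), -5)**2 = (-4 + 4*(-5))**2 = (-4 - 20)**2 = (-24)**2 = 576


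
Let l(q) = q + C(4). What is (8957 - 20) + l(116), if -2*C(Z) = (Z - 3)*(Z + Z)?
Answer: 9049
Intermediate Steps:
C(Z) = -Z*(-3 + Z) (C(Z) = -(Z - 3)*(Z + Z)/2 = -(-3 + Z)*2*Z/2 = -Z*(-3 + Z))
l(q) = -4 + q (l(q) = q + 4*(3 - 1*4) = q + 4*(3 - 4) = q + 4*(-1) = q - 4 = -4 + q)
(8957 - 20) + l(116) = (8957 - 20) + (-4 + 116) = 8937 + 112 = 9049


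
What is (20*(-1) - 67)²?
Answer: 7569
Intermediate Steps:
(20*(-1) - 67)² = (-20 - 67)² = (-87)² = 7569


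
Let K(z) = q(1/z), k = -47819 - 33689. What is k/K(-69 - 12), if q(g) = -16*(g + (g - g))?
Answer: -1650537/4 ≈ -4.1263e+5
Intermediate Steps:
k = -81508
q(g) = -16*g (q(g) = -16*(g + 0) = -16*g)
K(z) = -16/z
k/K(-69 - 12) = -81508/((-16/(-69 - 12))) = -81508/((-16/(-81))) = -81508/((-16*(-1/81))) = -81508/16/81 = -81508*81/16 = -1650537/4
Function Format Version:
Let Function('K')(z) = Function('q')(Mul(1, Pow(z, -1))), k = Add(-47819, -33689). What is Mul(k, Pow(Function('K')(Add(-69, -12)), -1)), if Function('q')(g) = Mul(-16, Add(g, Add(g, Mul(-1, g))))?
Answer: Rational(-1650537, 4) ≈ -4.1263e+5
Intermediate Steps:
k = -81508
Function('q')(g) = Mul(-16, g) (Function('q')(g) = Mul(-16, Add(g, 0)) = Mul(-16, g))
Function('K')(z) = Mul(-16, Pow(z, -1)) (Function('K')(z) = Mul(-16, Mul(1, Pow(z, -1))) = Mul(-16, Pow(z, -1)))
Mul(k, Pow(Function('K')(Add(-69, -12)), -1)) = Mul(-81508, Pow(Mul(-16, Pow(Add(-69, -12), -1)), -1)) = Mul(-81508, Pow(Mul(-16, Pow(-81, -1)), -1)) = Mul(-81508, Pow(Mul(-16, Rational(-1, 81)), -1)) = Mul(-81508, Pow(Rational(16, 81), -1)) = Mul(-81508, Rational(81, 16)) = Rational(-1650537, 4)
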